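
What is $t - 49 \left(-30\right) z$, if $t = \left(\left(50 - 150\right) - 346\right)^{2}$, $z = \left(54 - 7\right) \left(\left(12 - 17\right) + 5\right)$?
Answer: $198916$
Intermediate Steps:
$z = 0$ ($z = 47 \left(\left(12 - 17\right) + 5\right) = 47 \left(-5 + 5\right) = 47 \cdot 0 = 0$)
$t = 198916$ ($t = \left(-100 - 346\right)^{2} = \left(-446\right)^{2} = 198916$)
$t - 49 \left(-30\right) z = 198916 - 49 \left(-30\right) 0 = 198916 - \left(-1470\right) 0 = 198916 - 0 = 198916 + 0 = 198916$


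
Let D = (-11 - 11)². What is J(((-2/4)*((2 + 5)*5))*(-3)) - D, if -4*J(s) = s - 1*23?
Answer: -3931/8 ≈ -491.38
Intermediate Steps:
J(s) = 23/4 - s/4 (J(s) = -(s - 1*23)/4 = -(s - 23)/4 = -(-23 + s)/4 = 23/4 - s/4)
D = 484 (D = (-22)² = 484)
J(((-2/4)*((2 + 5)*5))*(-3)) - D = (23/4 - (-2/4)*((2 + 5)*5)*(-3)/4) - 1*484 = (23/4 - (-2*¼)*(7*5)*(-3)/4) - 484 = (23/4 - (-½*35)*(-3)/4) - 484 = (23/4 - (-35)*(-3)/8) - 484 = (23/4 - ¼*105/2) - 484 = (23/4 - 105/8) - 484 = -59/8 - 484 = -3931/8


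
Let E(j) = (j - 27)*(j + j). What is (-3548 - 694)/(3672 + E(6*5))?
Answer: -707/642 ≈ -1.1012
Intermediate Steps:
E(j) = 2*j*(-27 + j) (E(j) = (-27 + j)*(2*j) = 2*j*(-27 + j))
(-3548 - 694)/(3672 + E(6*5)) = (-3548 - 694)/(3672 + 2*(6*5)*(-27 + 6*5)) = -4242/(3672 + 2*30*(-27 + 30)) = -4242/(3672 + 2*30*3) = -4242/(3672 + 180) = -4242/3852 = -4242*1/3852 = -707/642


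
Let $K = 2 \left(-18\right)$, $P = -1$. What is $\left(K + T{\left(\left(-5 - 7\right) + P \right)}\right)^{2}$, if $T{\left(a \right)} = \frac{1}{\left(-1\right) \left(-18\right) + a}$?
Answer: $\frac{32041}{25} \approx 1281.6$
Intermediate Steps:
$T{\left(a \right)} = \frac{1}{18 + a}$
$K = -36$
$\left(K + T{\left(\left(-5 - 7\right) + P \right)}\right)^{2} = \left(-36 + \frac{1}{18 - 13}\right)^{2} = \left(-36 + \frac{1}{5}\right)^{2} = \left(- \frac{179}{5}\right)^{2} = \frac{32041}{25}$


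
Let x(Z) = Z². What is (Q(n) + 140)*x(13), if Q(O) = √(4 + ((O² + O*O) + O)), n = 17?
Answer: 23660 + 169*√599 ≈ 27796.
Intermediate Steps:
Q(O) = √(4 + O + 2*O²) (Q(O) = √(4 + ((O² + O²) + O)) = √(4 + (2*O² + O)) = √(4 + (O + 2*O²)) = √(4 + O + 2*O²))
(Q(n) + 140)*x(13) = (√(4 + 17 + 2*17²) + 140)*13² = (√(4 + 17 + 2*289) + 140)*169 = (√(4 + 17 + 578) + 140)*169 = (√599 + 140)*169 = (140 + √599)*169 = 23660 + 169*√599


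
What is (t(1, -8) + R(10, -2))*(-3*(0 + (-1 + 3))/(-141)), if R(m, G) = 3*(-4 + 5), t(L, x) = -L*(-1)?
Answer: 8/47 ≈ 0.17021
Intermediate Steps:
t(L, x) = L
R(m, G) = 3 (R(m, G) = 3*1 = 3)
(t(1, -8) + R(10, -2))*(-3*(0 + (-1 + 3))/(-141)) = (1 + 3)*(-3*(0 + (-1 + 3))/(-141)) = 4*(-3*(0 + 2)*(-1/141)) = 4*(-3*2*(-1/141)) = 4*(-6*(-1/141)) = 4*(2/47) = 8/47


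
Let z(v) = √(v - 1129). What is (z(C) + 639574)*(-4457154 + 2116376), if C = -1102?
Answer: -1497100748572 - 2340778*I*√2231 ≈ -1.4971e+12 - 1.1056e+8*I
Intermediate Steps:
z(v) = √(-1129 + v)
(z(C) + 639574)*(-4457154 + 2116376) = (√(-1129 - 1102) + 639574)*(-4457154 + 2116376) = (√(-2231) + 639574)*(-2340778) = (I*√2231 + 639574)*(-2340778) = (639574 + I*√2231)*(-2340778) = -1497100748572 - 2340778*I*√2231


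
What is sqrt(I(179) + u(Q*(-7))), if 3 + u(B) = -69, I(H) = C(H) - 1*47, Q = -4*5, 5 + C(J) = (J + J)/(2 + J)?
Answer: 3*I*sqrt(444174)/181 ≈ 11.046*I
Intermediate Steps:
C(J) = -5 + 2*J/(2 + J) (C(J) = -5 + (J + J)/(2 + J) = -5 + (2*J)/(2 + J) = -5 + 2*J/(2 + J))
Q = -20
I(H) = -47 + (-10 - 3*H)/(2 + H) (I(H) = (-10 - 3*H)/(2 + H) - 1*47 = (-10 - 3*H)/(2 + H) - 47 = -47 + (-10 - 3*H)/(2 + H))
u(B) = -72 (u(B) = -3 - 69 = -72)
sqrt(I(179) + u(Q*(-7))) = sqrt(2*(-52 - 25*179)/(2 + 179) - 72) = sqrt(2*(-52 - 4475)/181 - 72) = sqrt(2*(1/181)*(-4527) - 72) = sqrt(-9054/181 - 72) = sqrt(-22086/181) = 3*I*sqrt(444174)/181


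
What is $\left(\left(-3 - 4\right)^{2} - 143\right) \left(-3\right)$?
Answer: $282$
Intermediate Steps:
$\left(\left(-3 - 4\right)^{2} - 143\right) \left(-3\right) = \left(\left(-7\right)^{2} - 143\right) \left(-3\right) = \left(49 - 143\right) \left(-3\right) = \left(-94\right) \left(-3\right) = 282$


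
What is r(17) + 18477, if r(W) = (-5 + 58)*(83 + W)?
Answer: 23777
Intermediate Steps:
r(W) = 4399 + 53*W (r(W) = 53*(83 + W) = 4399 + 53*W)
r(17) + 18477 = (4399 + 53*17) + 18477 = (4399 + 901) + 18477 = 5300 + 18477 = 23777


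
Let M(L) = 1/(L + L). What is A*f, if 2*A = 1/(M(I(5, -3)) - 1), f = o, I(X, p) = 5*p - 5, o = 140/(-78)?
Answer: 1400/1599 ≈ 0.87555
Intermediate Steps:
o = -70/39 (o = 140*(-1/78) = -70/39 ≈ -1.7949)
I(X, p) = -5 + 5*p
f = -70/39 ≈ -1.7949
M(L) = 1/(2*L)
A = -20/41 (A = 1/(2*(1/(2*(-5 + 5*(-3))) - 1)) = 1/(2*(1/(2*(-5 - 15)) - 1)) = 1/(2*((½)/(-20) - 1)) = 1/(2*((½)*(-1/20) - 1)) = 1/(2*(-1/40 - 1)) = 1/(2*(-41/40)) = (½)*(-40/41) = -20/41 ≈ -0.48780)
A*f = -20/41*(-70/39) = 1400/1599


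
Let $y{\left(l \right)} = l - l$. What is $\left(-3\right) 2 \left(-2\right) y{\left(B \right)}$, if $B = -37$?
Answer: $0$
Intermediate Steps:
$y{\left(l \right)} = 0$
$\left(-3\right) 2 \left(-2\right) y{\left(B \right)} = \left(-3\right) 2 \left(-2\right) 0 = \left(-6\right) \left(-2\right) 0 = 12 \cdot 0 = 0$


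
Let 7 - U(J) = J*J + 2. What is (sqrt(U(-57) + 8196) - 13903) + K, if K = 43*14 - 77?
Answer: -13378 + 2*sqrt(1238) ≈ -13308.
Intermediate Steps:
U(J) = 5 - J**2 (U(J) = 7 - (J*J + 2) = 7 - (J**2 + 2) = 7 - (2 + J**2) = 7 + (-2 - J**2) = 5 - J**2)
K = 525 (K = 602 - 77 = 525)
(sqrt(U(-57) + 8196) - 13903) + K = (sqrt((5 - 1*(-57)**2) + 8196) - 13903) + 525 = (sqrt((5 - 1*3249) + 8196) - 13903) + 525 = (sqrt((5 - 3249) + 8196) - 13903) + 525 = (sqrt(-3244 + 8196) - 13903) + 525 = (sqrt(4952) - 13903) + 525 = (2*sqrt(1238) - 13903) + 525 = (-13903 + 2*sqrt(1238)) + 525 = -13378 + 2*sqrt(1238)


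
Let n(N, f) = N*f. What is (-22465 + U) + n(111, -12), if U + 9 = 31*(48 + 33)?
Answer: -21295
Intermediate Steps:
U = 2502 (U = -9 + 31*(48 + 33) = -9 + 31*81 = -9 + 2511 = 2502)
(-22465 + U) + n(111, -12) = (-22465 + 2502) + 111*(-12) = -19963 - 1332 = -21295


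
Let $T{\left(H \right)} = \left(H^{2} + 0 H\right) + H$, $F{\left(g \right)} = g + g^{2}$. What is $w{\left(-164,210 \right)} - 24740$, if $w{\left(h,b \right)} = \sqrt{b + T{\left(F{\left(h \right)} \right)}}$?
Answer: $-24740 + 3 \sqrt{79402974} \approx 1992.5$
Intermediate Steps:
$T{\left(H \right)} = H + H^{2}$ ($T{\left(H \right)} = \left(H^{2} + 0\right) + H = H^{2} + H = H + H^{2}$)
$w{\left(h,b \right)} = \sqrt{b + h \left(1 + h\right) \left(1 + h \left(1 + h\right)\right)}$
$w{\left(-164,210 \right)} - 24740 = \sqrt{210 - 164 \left(1 - 164\right) \left(1 - 164 \left(1 - 164\right)\right)} - 24740 = \sqrt{210 - - 26732 \left(1 - -26732\right)} - 24740 = \sqrt{210 - - 26732 \left(1 + 26732\right)} - 24740 = \sqrt{210 - \left(-26732\right) 26733} - 24740 = \sqrt{210 + 714626556} - 24740 = \sqrt{714626766} - 24740 = 3 \sqrt{79402974} - 24740 = -24740 + 3 \sqrt{79402974}$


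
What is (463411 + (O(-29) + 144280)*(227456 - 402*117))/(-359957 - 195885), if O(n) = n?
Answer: -26026517333/555842 ≈ -46824.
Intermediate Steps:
(463411 + (O(-29) + 144280)*(227456 - 402*117))/(-359957 - 195885) = (463411 + (-29 + 144280)*(227456 - 402*117))/(-359957 - 195885) = (463411 + 144251*(227456 - 47034))/(-555842) = (463411 + 144251*180422)*(-1/555842) = (463411 + 26026053922)*(-1/555842) = 26026517333*(-1/555842) = -26026517333/555842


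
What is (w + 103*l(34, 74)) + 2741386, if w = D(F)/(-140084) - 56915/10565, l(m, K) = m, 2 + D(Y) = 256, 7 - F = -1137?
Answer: 406239184354011/147998746 ≈ 2.7449e+6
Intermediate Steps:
F = 1144 (F = 7 - 1*(-1137) = 7 + 1137 = 1144)
D(Y) = 254 (D(Y) = -2 + 256 = 254)
w = -797556437/147998746 (w = 254/(-140084) - 56915/10565 = 254*(-1/140084) - 56915*1/10565 = -127/70042 - 11383/2113 = -797556437/147998746 ≈ -5.3889)
(w + 103*l(34, 74)) + 2741386 = (-797556437/147998746 + 103*34) + 2741386 = (-797556437/147998746 + 3502) + 2741386 = 517494052055/147998746 + 2741386 = 406239184354011/147998746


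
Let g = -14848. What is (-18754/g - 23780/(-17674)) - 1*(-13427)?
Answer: 881061394085/65605888 ≈ 13430.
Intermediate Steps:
(-18754/g - 23780/(-17674)) - 1*(-13427) = (-18754/(-14848) - 23780/(-17674)) - 1*(-13427) = (-18754*(-1/14848) - 23780*(-1/17674)) + 13427 = (9377/7424 + 11890/8837) + 13427 = 171135909/65605888 + 13427 = 881061394085/65605888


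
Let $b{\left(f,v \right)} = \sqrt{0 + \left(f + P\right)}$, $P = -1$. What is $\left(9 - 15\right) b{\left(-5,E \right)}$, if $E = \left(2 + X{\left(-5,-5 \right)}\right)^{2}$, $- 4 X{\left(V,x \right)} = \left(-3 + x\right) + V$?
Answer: $- 6 i \sqrt{6} \approx - 14.697 i$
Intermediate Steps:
$X{\left(V,x \right)} = \frac{3}{4} - \frac{V}{4} - \frac{x}{4}$ ($X{\left(V,x \right)} = - \frac{\left(-3 + x\right) + V}{4} = - \frac{-3 + V + x}{4} = \frac{3}{4} - \frac{V}{4} - \frac{x}{4}$)
$E = \frac{441}{16}$ ($E = \left(2 - - \frac{13}{4}\right)^{2} = \left(2 + \left(\frac{3}{4} + \frac{5}{4} + \frac{5}{4}\right)\right)^{2} = \left(2 + \frac{13}{4}\right)^{2} = \left(\frac{21}{4}\right)^{2} = \frac{441}{16} \approx 27.563$)
$b{\left(f,v \right)} = \sqrt{-1 + f}$ ($b{\left(f,v \right)} = \sqrt{0 + \left(f - 1\right)} = \sqrt{0 + \left(-1 + f\right)} = \sqrt{-1 + f}$)
$\left(9 - 15\right) b{\left(-5,E \right)} = \left(9 - 15\right) \sqrt{-1 - 5} = - 6 \sqrt{-6} = - 6 i \sqrt{6}$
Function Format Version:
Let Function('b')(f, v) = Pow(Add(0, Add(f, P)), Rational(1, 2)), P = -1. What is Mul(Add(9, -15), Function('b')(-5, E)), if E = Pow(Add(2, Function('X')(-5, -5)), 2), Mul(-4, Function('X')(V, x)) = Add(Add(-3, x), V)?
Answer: Mul(-6, I, Pow(6, Rational(1, 2))) ≈ Mul(-14.697, I)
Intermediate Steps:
Function('X')(V, x) = Add(Rational(3, 4), Mul(Rational(-1, 4), V), Mul(Rational(-1, 4), x)) (Function('X')(V, x) = Mul(Rational(-1, 4), Add(Add(-3, x), V)) = Mul(Rational(-1, 4), Add(-3, V, x)) = Add(Rational(3, 4), Mul(Rational(-1, 4), V), Mul(Rational(-1, 4), x)))
E = Rational(441, 16) (E = Pow(Add(2, Add(Rational(3, 4), Mul(Rational(-1, 4), -5), Mul(Rational(-1, 4), -5))), 2) = Pow(Add(2, Add(Rational(3, 4), Rational(5, 4), Rational(5, 4))), 2) = Pow(Add(2, Rational(13, 4)), 2) = Pow(Rational(21, 4), 2) = Rational(441, 16) ≈ 27.563)
Function('b')(f, v) = Pow(Add(-1, f), Rational(1, 2)) (Function('b')(f, v) = Pow(Add(0, Add(f, -1)), Rational(1, 2)) = Pow(Add(0, Add(-1, f)), Rational(1, 2)) = Pow(Add(-1, f), Rational(1, 2)))
Mul(Add(9, -15), Function('b')(-5, E)) = Mul(Add(9, -15), Pow(Add(-1, -5), Rational(1, 2))) = Mul(-6, Pow(-6, Rational(1, 2))) = Mul(-6, Mul(I, Pow(6, Rational(1, 2)))) = Mul(-6, I, Pow(6, Rational(1, 2)))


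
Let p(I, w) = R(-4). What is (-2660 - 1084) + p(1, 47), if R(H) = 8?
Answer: -3736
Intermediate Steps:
p(I, w) = 8
(-2660 - 1084) + p(1, 47) = (-2660 - 1084) + 8 = -3744 + 8 = -3736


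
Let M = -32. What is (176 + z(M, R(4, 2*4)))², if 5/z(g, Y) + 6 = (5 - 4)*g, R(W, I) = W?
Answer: 44662489/1444 ≈ 30930.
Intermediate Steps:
z(g, Y) = 5/(-6 + g) (z(g, Y) = 5/(-6 + (5 - 4)*g) = 5/(-6 + 1*g) = 5/(-6 + g))
(176 + z(M, R(4, 2*4)))² = (176 + 5/(-6 - 32))² = (176 + 5/(-38))² = (176 + 5*(-1/38))² = (176 - 5/38)² = (6683/38)² = 44662489/1444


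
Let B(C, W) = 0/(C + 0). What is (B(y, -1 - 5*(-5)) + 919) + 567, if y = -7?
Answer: 1486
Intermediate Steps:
B(C, W) = 0 (B(C, W) = 0/C = 0)
(B(y, -1 - 5*(-5)) + 919) + 567 = (0 + 919) + 567 = 919 + 567 = 1486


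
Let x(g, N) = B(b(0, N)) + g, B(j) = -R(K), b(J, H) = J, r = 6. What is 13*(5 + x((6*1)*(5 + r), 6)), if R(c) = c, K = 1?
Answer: 910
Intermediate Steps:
B(j) = -1 (B(j) = -1*1 = -1)
x(g, N) = -1 + g
13*(5 + x((6*1)*(5 + r), 6)) = 13*(5 + (-1 + (6*1)*(5 + 6))) = 13*(5 + (-1 + 6*11)) = 13*(5 + (-1 + 66)) = 13*(5 + 65) = 13*70 = 910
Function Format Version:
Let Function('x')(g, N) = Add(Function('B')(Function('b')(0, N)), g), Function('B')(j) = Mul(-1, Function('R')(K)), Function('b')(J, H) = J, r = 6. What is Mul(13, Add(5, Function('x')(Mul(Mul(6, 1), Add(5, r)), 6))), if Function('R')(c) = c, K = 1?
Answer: 910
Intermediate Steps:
Function('B')(j) = -1 (Function('B')(j) = Mul(-1, 1) = -1)
Function('x')(g, N) = Add(-1, g)
Mul(13, Add(5, Function('x')(Mul(Mul(6, 1), Add(5, r)), 6))) = Mul(13, Add(5, Add(-1, Mul(Mul(6, 1), Add(5, 6))))) = Mul(13, Add(5, Add(-1, Mul(6, 11)))) = Mul(13, Add(5, Add(-1, 66))) = Mul(13, Add(5, 65)) = Mul(13, 70) = 910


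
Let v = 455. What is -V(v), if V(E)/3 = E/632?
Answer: -1365/632 ≈ -2.1598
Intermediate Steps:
V(E) = 3*E/632 (V(E) = 3*(E/632) = 3*E/632)
-V(v) = -3*455/632 = -1*1365/632 = -1365/632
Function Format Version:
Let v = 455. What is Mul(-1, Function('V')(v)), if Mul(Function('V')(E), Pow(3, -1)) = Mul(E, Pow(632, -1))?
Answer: Rational(-1365, 632) ≈ -2.1598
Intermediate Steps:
Function('V')(E) = Mul(Rational(3, 632), E) (Function('V')(E) = Mul(3, Mul(E, Pow(632, -1))) = Mul(3, Mul(E, Rational(1, 632))) = Mul(3, Mul(Rational(1, 632), E)) = Mul(Rational(3, 632), E))
Mul(-1, Function('V')(v)) = Mul(-1, Mul(Rational(3, 632), 455)) = Mul(-1, Rational(1365, 632)) = Rational(-1365, 632)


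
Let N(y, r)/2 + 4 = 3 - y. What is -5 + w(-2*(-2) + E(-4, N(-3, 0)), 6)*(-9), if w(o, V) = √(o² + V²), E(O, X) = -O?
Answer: -95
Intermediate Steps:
N(y, r) = -2 - 2*y (N(y, r) = -8 + 2*(3 - y) = -8 + (6 - 2*y) = -2 - 2*y)
w(o, V) = √(V² + o²)
-5 + w(-2*(-2) + E(-4, N(-3, 0)), 6)*(-9) = -5 + √(6² + (-2*(-2) - 1*(-4))²)*(-9) = -5 + √(36 + (4 + 4)²)*(-9) = -5 + √(36 + 8²)*(-9) = -5 + √(36 + 64)*(-9) = -5 + √100*(-9) = -5 + 10*(-9) = -5 - 90 = -95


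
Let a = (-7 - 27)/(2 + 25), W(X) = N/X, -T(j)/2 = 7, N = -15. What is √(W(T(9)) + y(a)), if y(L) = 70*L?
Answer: I*√1382430/126 ≈ 9.3315*I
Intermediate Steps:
T(j) = -14 (T(j) = -2*7 = -14)
W(X) = -15/X
a = -34/27 ≈ -1.2593
√(W(T(9)) + y(a)) = √(-15/(-14) + 70*(-34/27)) = √(-15*(-1/14) - 2380/27) = √(15/14 - 2380/27) = √(-32915/378) = I*√1382430/126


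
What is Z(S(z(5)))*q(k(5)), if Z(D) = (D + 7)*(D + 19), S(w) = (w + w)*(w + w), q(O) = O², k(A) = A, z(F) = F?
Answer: 318325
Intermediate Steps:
S(w) = 4*w² (S(w) = (2*w)*(2*w) = 4*w²)
Z(D) = (7 + D)*(19 + D)
Z(S(z(5)))*q(k(5)) = (133 + (4*5²)² + 26*(4*5²))*5² = (133 + (4*25)² + 26*(4*25))*25 = (133 + 100² + 26*100)*25 = (133 + 10000 + 2600)*25 = 12733*25 = 318325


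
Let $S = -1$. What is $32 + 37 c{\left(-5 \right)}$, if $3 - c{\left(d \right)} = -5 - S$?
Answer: $291$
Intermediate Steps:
$c{\left(d \right)} = 7$ ($c{\left(d \right)} = 3 - \left(-5 - -1\right) = 3 - \left(-5 + 1\right) = 3 - -4 = 3 + 4 = 7$)
$32 + 37 c{\left(-5 \right)} = 32 + 37 \cdot 7 = 32 + 259 = 291$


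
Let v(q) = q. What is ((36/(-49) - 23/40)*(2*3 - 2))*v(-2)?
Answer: 2567/245 ≈ 10.478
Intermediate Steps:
((36/(-49) - 23/40)*(2*3 - 2))*v(-2) = ((36/(-49) - 23/40)*(2*3 - 2))*(-2) = ((36*(-1/49) - 23*1/40)*(6 - 2))*(-2) = ((-36/49 - 23/40)*4)*(-2) = -2567/1960*4*(-2) = -2567/490*(-2) = 2567/245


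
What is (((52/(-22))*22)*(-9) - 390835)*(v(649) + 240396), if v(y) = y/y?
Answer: -93843055699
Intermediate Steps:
v(y) = 1
(((52/(-22))*22)*(-9) - 390835)*(v(649) + 240396) = (((52/(-22))*22)*(-9) - 390835)*(1 + 240396) = (((52*(-1/22))*22)*(-9) - 390835)*240397 = (-26/11*22*(-9) - 390835)*240397 = (-52*(-9) - 390835)*240397 = (468 - 390835)*240397 = -390367*240397 = -93843055699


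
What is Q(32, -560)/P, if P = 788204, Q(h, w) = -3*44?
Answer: -33/197051 ≈ -0.00016747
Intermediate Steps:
Q(h, w) = -132
Q(32, -560)/P = -132/788204 = -132*1/788204 = -33/197051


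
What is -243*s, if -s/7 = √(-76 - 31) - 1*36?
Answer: -61236 + 1701*I*√107 ≈ -61236.0 + 17595.0*I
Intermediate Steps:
s = 252 - 7*I*√107 (s = -7*(√(-76 - 31) - 1*36) = -7*(√(-107) - 36) = -7*(I*√107 - 36) = -7*(-36 + I*√107) = 252 - 7*I*√107 ≈ 252.0 - 72.409*I)
-243*s = -243*(252 - 7*I*√107) = -61236 + 1701*I*√107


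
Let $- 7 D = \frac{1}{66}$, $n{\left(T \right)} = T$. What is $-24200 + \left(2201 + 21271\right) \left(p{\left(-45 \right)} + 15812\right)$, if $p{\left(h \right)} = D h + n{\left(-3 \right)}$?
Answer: $\frac{28570613936}{77} \approx 3.7105 \cdot 10^{8}$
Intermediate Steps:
$D = - \frac{1}{462}$ ($D = - \frac{1}{7 \cdot 66} = \left(- \frac{1}{7}\right) \frac{1}{66} = - \frac{1}{462} \approx -0.0021645$)
$p{\left(h \right)} = -3 - \frac{h}{462}$ ($p{\left(h \right)} = - \frac{h}{462} - 3 = -3 - \frac{h}{462}$)
$-24200 + \left(2201 + 21271\right) \left(p{\left(-45 \right)} + 15812\right) = -24200 + \left(2201 + 21271\right) \left(\left(-3 - - \frac{15}{154}\right) + 15812\right) = -24200 + 23472 \left(\left(-3 + \frac{15}{154}\right) + 15812\right) = -24200 + 23472 \left(- \frac{447}{154} + 15812\right) = -24200 + 23472 \cdot \frac{2434601}{154} = -24200 + \frac{28572477336}{77} = \frac{28570613936}{77}$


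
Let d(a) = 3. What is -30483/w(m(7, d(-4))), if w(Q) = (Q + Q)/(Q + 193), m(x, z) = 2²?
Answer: -6005151/8 ≈ -7.5064e+5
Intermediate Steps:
m(x, z) = 4
w(Q) = 2*Q/(193 + Q) (w(Q) = (2*Q)/(193 + Q) = 2*Q/(193 + Q))
-30483/w(m(7, d(-4))) = -30483/(2*4/(193 + 4)) = -30483/(2*4/197) = -30483/(2*4*(1/197)) = -30483/8/197 = -30483*197/8 = -6005151/8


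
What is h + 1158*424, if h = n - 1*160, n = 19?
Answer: 490851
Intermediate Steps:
h = -141 (h = 19 - 1*160 = 19 - 160 = -141)
h + 1158*424 = -141 + 1158*424 = -141 + 490992 = 490851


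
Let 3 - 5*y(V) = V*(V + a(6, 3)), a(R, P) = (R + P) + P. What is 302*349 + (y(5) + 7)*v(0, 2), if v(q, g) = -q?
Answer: 105398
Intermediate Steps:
a(R, P) = R + 2*P (a(R, P) = (P + R) + P = R + 2*P)
y(V) = 3/5 - V*(12 + V)/5 (y(V) = 3/5 - V*(V + (6 + 2*3))/5 = 3/5 - V*(V + (6 + 6))/5 = 3/5 - V*(V + 12)/5 = 3/5 - V*(12 + V)/5)
302*349 + (y(5) + 7)*v(0, 2) = 302*349 + ((3/5 - 12/5*5 - 1/5*5**2) + 7)*(-1*0) = 105398 + ((3/5 - 12 - 1/5*25) + 7)*0 = 105398 + ((3/5 - 12 - 5) + 7)*0 = 105398 + (-82/5 + 7)*0 = 105398 - 47/5*0 = 105398 + 0 = 105398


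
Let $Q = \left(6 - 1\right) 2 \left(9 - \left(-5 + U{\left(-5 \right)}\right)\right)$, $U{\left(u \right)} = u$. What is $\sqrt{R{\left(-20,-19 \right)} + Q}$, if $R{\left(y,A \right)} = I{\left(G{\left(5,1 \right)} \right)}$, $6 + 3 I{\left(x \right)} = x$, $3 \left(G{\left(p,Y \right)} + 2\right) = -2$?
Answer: $\frac{2 \sqrt{421}}{3} \approx 13.679$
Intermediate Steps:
$G{\left(p,Y \right)} = - \frac{8}{3}$ ($G{\left(p,Y \right)} = -2 + \frac{1}{3} \left(-2\right) = -2 - \frac{2}{3} = - \frac{8}{3}$)
$I{\left(x \right)} = -2 + \frac{x}{3}$
$R{\left(y,A \right)} = - \frac{26}{9}$ ($R{\left(y,A \right)} = -2 + \frac{1}{3} \left(- \frac{8}{3}\right) = -2 - \frac{8}{9} = - \frac{26}{9}$)
$Q = 190$ ($Q = \left(6 - 1\right) 2 \left(9 + \left(5 - -5\right)\right) = 5 \cdot 2 \left(9 + \left(5 + 5\right)\right) = 10 \left(9 + 10\right) = 10 \cdot 19 = 190$)
$\sqrt{R{\left(-20,-19 \right)} + Q} = \sqrt{- \frac{26}{9} + 190} = \sqrt{\frac{1684}{9}} = \frac{2 \sqrt{421}}{3}$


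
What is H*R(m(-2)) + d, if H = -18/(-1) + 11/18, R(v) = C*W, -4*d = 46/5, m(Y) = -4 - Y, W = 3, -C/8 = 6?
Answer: -26823/10 ≈ -2682.3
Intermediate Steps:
C = -48 (C = -8*6 = -48)
d = -23/10 (d = -23/(2*5) = -¼*46/5 = -23/10 ≈ -2.3000)
R(v) = -144 (R(v) = -48*3 = -144)
H = 335/18 (H = -18*(-1) + 11*(1/18) = 18 + 11/18 = 335/18 ≈ 18.611)
H*R(m(-2)) + d = (335/18)*(-144) - 23/10 = -2680 - 23/10 = -26823/10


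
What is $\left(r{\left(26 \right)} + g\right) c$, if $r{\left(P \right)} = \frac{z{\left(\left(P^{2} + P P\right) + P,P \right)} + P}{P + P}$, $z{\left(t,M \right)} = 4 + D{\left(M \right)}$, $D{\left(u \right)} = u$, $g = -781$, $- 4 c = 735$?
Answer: $\frac{7452165}{52} \approx 1.4331 \cdot 10^{5}$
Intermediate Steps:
$c = - \frac{735}{4}$ ($c = \left(- \frac{1}{4}\right) 735 = - \frac{735}{4} \approx -183.75$)
$z{\left(t,M \right)} = 4 + M$
$r{\left(P \right)} = \frac{4 + 2 P}{2 P}$ ($r{\left(P \right)} = \frac{\left(4 + P\right) + P}{P + P} = \frac{4 + 2 P}{2 P}$)
$\left(r{\left(26 \right)} + g\right) c = \left(\frac{2 + 26}{26} - 781\right) \left(- \frac{735}{4}\right) = \left(\frac{1}{26} \cdot 28 - 781\right) \left(- \frac{735}{4}\right) = \left(\frac{14}{13} - 781\right) \left(- \frac{735}{4}\right) = \left(- \frac{10139}{13}\right) \left(- \frac{735}{4}\right) = \frac{7452165}{52}$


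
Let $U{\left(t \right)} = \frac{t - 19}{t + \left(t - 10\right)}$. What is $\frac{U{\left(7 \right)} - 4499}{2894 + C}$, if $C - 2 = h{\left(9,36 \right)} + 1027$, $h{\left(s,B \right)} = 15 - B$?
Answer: $- \frac{2251}{1951} \approx -1.1538$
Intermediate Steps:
$C = 1008$ ($C = 2 + \left(\left(15 - 36\right) + 1027\right) = 2 + \left(-21 + 1027\right) = 2 + 1006 = 1008$)
$U{\left(t \right)} = \frac{-19 + t}{-10 + 2 t}$ ($U{\left(t \right)} = \frac{-19 + t}{t + \left(t - 10\right)} = \frac{-19 + t}{t + \left(-10 + t\right)} = \frac{-19 + t}{-10 + 2 t}$)
$\frac{U{\left(7 \right)} - 4499}{2894 + C} = \frac{\frac{-19 + 7}{2 \left(-5 + 7\right)} - 4499}{2894 + 1008} = \frac{\frac{1}{2} \cdot \frac{1}{2} \left(-12\right) - 4499}{3902} = \left(\frac{1}{2} \cdot \frac{1}{2} \left(-12\right) - 4499\right) \frac{1}{3902} = \left(-3 - 4499\right) \frac{1}{3902} = \left(-4502\right) \frac{1}{3902} = - \frac{2251}{1951}$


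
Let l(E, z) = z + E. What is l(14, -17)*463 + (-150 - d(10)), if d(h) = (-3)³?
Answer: -1512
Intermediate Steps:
d(h) = -27
l(E, z) = E + z
l(14, -17)*463 + (-150 - d(10)) = (14 - 17)*463 + (-150 - 1*(-27)) = -3*463 + (-150 + 27) = -1389 - 123 = -1512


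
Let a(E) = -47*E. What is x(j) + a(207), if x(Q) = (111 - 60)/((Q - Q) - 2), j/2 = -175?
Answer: -19509/2 ≈ -9754.5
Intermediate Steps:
j = -350 (j = 2*(-175) = -350)
x(Q) = -51/2 (x(Q) = 51/(0 - 2) = 51/(-2) = 51*(-½) = -51/2)
x(j) + a(207) = -51/2 - 47*207 = -51/2 - 9729 = -19509/2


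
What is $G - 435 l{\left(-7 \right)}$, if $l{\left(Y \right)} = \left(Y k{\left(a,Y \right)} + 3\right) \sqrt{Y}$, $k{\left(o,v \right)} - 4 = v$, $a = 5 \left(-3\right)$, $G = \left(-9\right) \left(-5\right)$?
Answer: $45 - 10440 i \sqrt{7} \approx 45.0 - 27622.0 i$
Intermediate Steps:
$G = 45$
$a = -15$
$k{\left(o,v \right)} = 4 + v$
$l{\left(Y \right)} = \sqrt{Y} \left(3 + Y \left(4 + Y\right)\right)$ ($l{\left(Y \right)} = \left(Y \left(4 + Y\right) + 3\right) \sqrt{Y} = \left(3 + Y \left(4 + Y\right)\right) \sqrt{Y} = \sqrt{Y} \left(3 + Y \left(4 + Y\right)\right)$)
$G - 435 l{\left(-7 \right)} = 45 - 435 \sqrt{-7} \left(3 - 7 \left(4 - 7\right)\right) = 45 - 435 i \sqrt{7} \left(3 - -21\right) = 45 - 435 i \sqrt{7} \left(3 + 21\right) = 45 - 435 i \sqrt{7} \cdot 24 = 45 - 435 \cdot 24 i \sqrt{7} = 45 - 10440 i \sqrt{7}$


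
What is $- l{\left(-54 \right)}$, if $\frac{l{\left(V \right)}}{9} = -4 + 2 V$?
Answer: $1008$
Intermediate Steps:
$l{\left(V \right)} = -36 + 18 V$ ($l{\left(V \right)} = 9 \left(-4 + 2 V\right) = -36 + 18 V$)
$- l{\left(-54 \right)} = - (-36 + 18 \left(-54\right)) = - (-36 - 972) = \left(-1\right) \left(-1008\right) = 1008$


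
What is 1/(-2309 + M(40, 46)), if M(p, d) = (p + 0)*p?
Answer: -1/709 ≈ -0.0014104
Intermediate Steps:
M(p, d) = p**2 (M(p, d) = p*p = p**2)
1/(-2309 + M(40, 46)) = 1/(-2309 + 40**2) = 1/(-2309 + 1600) = 1/(-709) = -1/709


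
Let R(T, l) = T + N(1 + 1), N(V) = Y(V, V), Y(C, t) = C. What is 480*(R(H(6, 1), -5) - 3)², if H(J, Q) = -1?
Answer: 1920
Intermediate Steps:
N(V) = V
R(T, l) = 2 + T (R(T, l) = T + (1 + 1) = T + 2 = 2 + T)
480*(R(H(6, 1), -5) - 3)² = 480*((2 - 1) - 3)² = 480*(1 - 3)² = 480*(-2)² = 480*4 = 1920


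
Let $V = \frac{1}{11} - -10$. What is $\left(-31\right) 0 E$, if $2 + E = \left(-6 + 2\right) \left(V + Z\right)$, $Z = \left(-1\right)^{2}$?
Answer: $0$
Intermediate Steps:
$V = \frac{111}{11}$ ($V = \frac{1}{11} + 10 = \frac{111}{11} \approx 10.091$)
$Z = 1$
$E = - \frac{510}{11}$ ($E = -2 + \left(-6 + 2\right) \left(\frac{111}{11} + 1\right) = -2 - \frac{488}{11} = - \frac{510}{11} \approx -46.364$)
$\left(-31\right) 0 E = \left(-31\right) 0 \left(- \frac{510}{11}\right) = 0 \left(- \frac{510}{11}\right) = 0$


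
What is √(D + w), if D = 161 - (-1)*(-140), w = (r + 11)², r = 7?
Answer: √345 ≈ 18.574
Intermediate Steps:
w = 324 (w = (7 + 11)² = 18² = 324)
D = 21 (D = 161 - 1*140 = 161 - 140 = 21)
√(D + w) = √(21 + 324) = √345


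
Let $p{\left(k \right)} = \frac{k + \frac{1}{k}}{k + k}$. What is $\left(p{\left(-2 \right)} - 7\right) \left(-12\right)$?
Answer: $\frac{153}{2} \approx 76.5$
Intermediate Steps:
$p{\left(k \right)} = \frac{k + \frac{1}{k}}{2 k}$
$\left(p{\left(-2 \right)} - 7\right) \left(-12\right) = \left(\frac{1 + \left(-2\right)^{2}}{2 \cdot 4} - 7\right) \left(-12\right) = \left(\frac{1}{2} \cdot \frac{1}{4} \left(1 + 4\right) - 7\right) \left(-12\right) = \left(\frac{1}{2} \cdot \frac{1}{4} \cdot 5 - 7\right) \left(-12\right) = \left(\frac{5}{8} - 7\right) \left(-12\right) = \left(- \frac{51}{8}\right) \left(-12\right) = \frac{153}{2}$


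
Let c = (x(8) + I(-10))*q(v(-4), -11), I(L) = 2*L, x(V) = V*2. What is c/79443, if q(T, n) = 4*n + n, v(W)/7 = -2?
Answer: 220/79443 ≈ 0.0027693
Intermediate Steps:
x(V) = 2*V
v(W) = -14 (v(W) = 7*(-2) = -14)
q(T, n) = 5*n
c = 220 (c = (2*8 + 2*(-10))*(5*(-11)) = (16 - 20)*(-55) = -4*(-55) = 220)
c/79443 = 220/79443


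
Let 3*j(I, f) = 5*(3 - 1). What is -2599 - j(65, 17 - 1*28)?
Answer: -7807/3 ≈ -2602.3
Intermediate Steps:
j(I, f) = 10/3 (j(I, f) = (5*(3 - 1))/3 = (5*2)/3 = (⅓)*10 = 10/3)
-2599 - j(65, 17 - 1*28) = -2599 - 1*10/3 = -2599 - 10/3 = -7807/3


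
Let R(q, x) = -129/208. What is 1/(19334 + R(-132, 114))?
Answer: 208/4021343 ≈ 5.1724e-5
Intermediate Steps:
R(q, x) = -129/208 (R(q, x) = -129*1/208 = -129/208)
1/(19334 + R(-132, 114)) = 1/(19334 - 129/208) = 1/(4021343/208) = 208/4021343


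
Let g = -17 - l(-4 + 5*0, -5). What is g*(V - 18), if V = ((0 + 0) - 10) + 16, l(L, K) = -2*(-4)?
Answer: 300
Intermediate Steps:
l(L, K) = 8
g = -25 (g = -17 - 1*8 = -17 - 8 = -25)
V = 6 (V = (0 - 10) + 16 = -10 + 16 = 6)
g*(V - 18) = -25*(6 - 18) = -25*(-12) = 300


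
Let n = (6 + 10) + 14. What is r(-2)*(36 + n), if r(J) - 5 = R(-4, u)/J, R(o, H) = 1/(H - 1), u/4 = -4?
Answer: 5643/17 ≈ 331.94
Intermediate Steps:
u = -16 (u = 4*(-4) = -16)
n = 30 (n = 16 + 14 = 30)
R(o, H) = 1/(-1 + H)
r(J) = 5 - 1/(17*J) (r(J) = 5 + 1/((-1 - 16)*J) = 5 + 1/((-17)*J) = 5 - 1/(17*J))
r(-2)*(36 + n) = (5 - 1/17/(-2))*(36 + 30) = (5 - 1/17*(-½))*66 = (5 + 1/34)*66 = (171/34)*66 = 5643/17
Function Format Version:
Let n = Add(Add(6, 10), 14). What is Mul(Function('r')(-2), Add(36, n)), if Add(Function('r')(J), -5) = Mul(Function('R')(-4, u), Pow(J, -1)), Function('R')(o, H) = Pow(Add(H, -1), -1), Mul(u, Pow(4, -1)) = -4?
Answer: Rational(5643, 17) ≈ 331.94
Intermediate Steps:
u = -16 (u = Mul(4, -4) = -16)
n = 30 (n = Add(16, 14) = 30)
Function('R')(o, H) = Pow(Add(-1, H), -1)
Function('r')(J) = Add(5, Mul(Rational(-1, 17), Pow(J, -1))) (Function('r')(J) = Add(5, Mul(Pow(Add(-1, -16), -1), Pow(J, -1))) = Add(5, Mul(Pow(-17, -1), Pow(J, -1))) = Add(5, Mul(Rational(-1, 17), Pow(J, -1))))
Mul(Function('r')(-2), Add(36, n)) = Mul(Add(5, Mul(Rational(-1, 17), Pow(-2, -1))), Add(36, 30)) = Mul(Add(5, Mul(Rational(-1, 17), Rational(-1, 2))), 66) = Mul(Add(5, Rational(1, 34)), 66) = Mul(Rational(171, 34), 66) = Rational(5643, 17)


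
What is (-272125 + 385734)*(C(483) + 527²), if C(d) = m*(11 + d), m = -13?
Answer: 30822916963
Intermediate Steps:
C(d) = -143 - 13*d (C(d) = -13*(11 + d) = -143 - 13*d)
(-272125 + 385734)*(C(483) + 527²) = (-272125 + 385734)*((-143 - 13*483) + 527²) = 113609*((-143 - 6279) + 277729) = 113609*(-6422 + 277729) = 113609*271307 = 30822916963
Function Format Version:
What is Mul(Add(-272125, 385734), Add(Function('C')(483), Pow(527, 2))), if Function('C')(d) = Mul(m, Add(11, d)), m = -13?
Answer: 30822916963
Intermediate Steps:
Function('C')(d) = Add(-143, Mul(-13, d)) (Function('C')(d) = Mul(-13, Add(11, d)) = Add(-143, Mul(-13, d)))
Mul(Add(-272125, 385734), Add(Function('C')(483), Pow(527, 2))) = Mul(Add(-272125, 385734), Add(Add(-143, Mul(-13, 483)), Pow(527, 2))) = Mul(113609, Add(Add(-143, -6279), 277729)) = Mul(113609, Add(-6422, 277729)) = Mul(113609, 271307) = 30822916963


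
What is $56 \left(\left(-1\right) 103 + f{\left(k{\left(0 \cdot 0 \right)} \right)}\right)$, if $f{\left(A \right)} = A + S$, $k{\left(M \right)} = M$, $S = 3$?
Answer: $-5600$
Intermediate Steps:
$f{\left(A \right)} = 3 + A$ ($f{\left(A \right)} = A + 3 = 3 + A$)
$56 \left(\left(-1\right) 103 + f{\left(k{\left(0 \cdot 0 \right)} \right)}\right) = 56 \left(\left(-1\right) 103 + \left(3 + 0 \cdot 0\right)\right) = 56 \left(-103 + \left(3 + 0\right)\right) = 56 \left(-103 + 3\right) = 56 \left(-100\right) = -5600$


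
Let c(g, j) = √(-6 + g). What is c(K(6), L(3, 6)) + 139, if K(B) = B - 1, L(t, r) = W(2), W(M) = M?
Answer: 139 + I ≈ 139.0 + 1.0*I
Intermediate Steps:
L(t, r) = 2
K(B) = -1 + B
c(K(6), L(3, 6)) + 139 = √(-6 + (-1 + 6)) + 139 = √(-6 + 5) + 139 = √(-1) + 139 = I + 139 = 139 + I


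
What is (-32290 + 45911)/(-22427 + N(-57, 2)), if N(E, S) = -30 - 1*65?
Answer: -13621/22522 ≈ -0.60479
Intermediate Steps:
N(E, S) = -95 (N(E, S) = -30 - 65 = -95)
(-32290 + 45911)/(-22427 + N(-57, 2)) = (-32290 + 45911)/(-22427 - 95) = 13621/(-22522) = 13621*(-1/22522) = -13621/22522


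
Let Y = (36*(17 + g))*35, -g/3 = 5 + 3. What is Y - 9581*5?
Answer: -56725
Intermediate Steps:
g = -24 (g = -3*(5 + 3) = -3*8 = -24)
Y = -8820 (Y = (36*(17 - 24))*35 = (36*(-7))*35 = -252*35 = -8820)
Y - 9581*5 = -8820 - 9581*5 = -8820 - 1*47905 = -8820 - 47905 = -56725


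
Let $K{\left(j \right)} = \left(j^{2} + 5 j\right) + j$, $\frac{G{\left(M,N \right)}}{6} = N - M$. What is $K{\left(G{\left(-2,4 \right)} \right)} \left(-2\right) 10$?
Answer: $-30240$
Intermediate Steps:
$G{\left(M,N \right)} = - 6 M + 6 N$ ($G{\left(M,N \right)} = 6 \left(N - M\right) = - 6 M + 6 N$)
$K{\left(j \right)} = j^{2} + 6 j$
$K{\left(G{\left(-2,4 \right)} \right)} \left(-2\right) 10 = \left(\left(-6\right) \left(-2\right) + 6 \cdot 4\right) \left(6 + \left(\left(-6\right) \left(-2\right) + 6 \cdot 4\right)\right) \left(-2\right) 10 = \left(12 + 24\right) \left(6 + \left(12 + 24\right)\right) \left(-2\right) 10 = 36 \left(6 + 36\right) \left(-2\right) 10 = 36 \cdot 42 \left(-2\right) 10 = 1512 \left(-2\right) 10 = \left(-3024\right) 10 = -30240$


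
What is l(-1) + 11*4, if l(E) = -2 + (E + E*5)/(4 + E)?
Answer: 40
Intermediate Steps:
l(E) = -2 + 6*E/(4 + E) (l(E) = -2 + (E + 5*E)/(4 + E) = -2 + (6*E)/(4 + E) = -2 + 6*E/(4 + E))
l(-1) + 11*4 = 4*(-2 - 1)/(4 - 1) + 11*4 = 4*(-3)/3 + 44 = 4*(⅓)*(-3) + 44 = -4 + 44 = 40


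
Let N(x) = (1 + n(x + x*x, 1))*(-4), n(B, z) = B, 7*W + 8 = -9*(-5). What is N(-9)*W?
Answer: -10804/7 ≈ -1543.4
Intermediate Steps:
W = 37/7 (W = -8/7 + (-9*(-5))/7 = -8/7 + (⅐)*45 = -8/7 + 45/7 = 37/7 ≈ 5.2857)
N(x) = -4 - 4*x - 4*x² (N(x) = (1 + (x + x*x))*(-4) = (1 + (x + x²))*(-4) = (1 + x + x²)*(-4) = -4 - 4*x - 4*x²)
N(-9)*W = (-4 - 4*(-9)*(1 - 9))*(37/7) = (-4 - 4*(-9)*(-8))*(37/7) = (-4 - 288)*(37/7) = -292*37/7 = -10804/7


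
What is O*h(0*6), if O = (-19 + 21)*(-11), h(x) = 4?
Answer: -88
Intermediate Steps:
O = -22 (O = 2*(-11) = -22)
O*h(0*6) = -22*4 = -88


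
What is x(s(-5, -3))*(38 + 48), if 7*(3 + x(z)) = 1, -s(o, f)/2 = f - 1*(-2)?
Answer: -1720/7 ≈ -245.71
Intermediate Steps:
s(o, f) = -4 - 2*f (s(o, f) = -2*(f - 1*(-2)) = -2*(f + 2) = -2*(2 + f) = -4 - 2*f)
x(z) = -20/7 (x(z) = -3 + (⅐)*1 = -3 + ⅐ = -20/7)
x(s(-5, -3))*(38 + 48) = -20*(38 + 48)/7 = -20/7*86 = -1720/7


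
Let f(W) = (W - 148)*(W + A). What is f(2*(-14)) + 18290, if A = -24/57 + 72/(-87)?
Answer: 12914206/551 ≈ 23438.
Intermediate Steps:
A = -688/551 (A = -24*1/57 + 72*(-1/87) = -8/19 - 24/29 = -688/551 ≈ -1.2486)
f(W) = (-148 + W)*(-688/551 + W) (f(W) = (W - 148)*(W - 688/551) = (-148 + W)*(-688/551 + W))
f(2*(-14)) + 18290 = (101824/551 + (2*(-14))² - 164472*(-14)/551) + 18290 = (101824/551 + (-28)² - 82236/551*(-28)) + 18290 = (101824/551 + 784 + 2302608/551) + 18290 = 2836416/551 + 18290 = 12914206/551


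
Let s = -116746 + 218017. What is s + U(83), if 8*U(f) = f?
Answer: 810251/8 ≈ 1.0128e+5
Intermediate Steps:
s = 101271
U(f) = f/8
s + U(83) = 101271 + (⅛)*83 = 101271 + 83/8 = 810251/8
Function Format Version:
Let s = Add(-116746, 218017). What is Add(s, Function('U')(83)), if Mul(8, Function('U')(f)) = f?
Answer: Rational(810251, 8) ≈ 1.0128e+5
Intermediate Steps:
s = 101271
Function('U')(f) = Mul(Rational(1, 8), f)
Add(s, Function('U')(83)) = Add(101271, Mul(Rational(1, 8), 83)) = Add(101271, Rational(83, 8)) = Rational(810251, 8)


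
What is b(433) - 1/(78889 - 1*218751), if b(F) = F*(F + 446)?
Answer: 53232456235/139862 ≈ 3.8061e+5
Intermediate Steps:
b(F) = F*(446 + F)
b(433) - 1/(78889 - 1*218751) = 433*(446 + 433) - 1/(78889 - 1*218751) = 433*879 - 1/(78889 - 218751) = 380607 - 1/(-139862) = 380607 - 1*(-1/139862) = 380607 + 1/139862 = 53232456235/139862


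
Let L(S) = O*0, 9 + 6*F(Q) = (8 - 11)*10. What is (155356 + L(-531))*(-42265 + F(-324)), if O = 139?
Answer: -6567131154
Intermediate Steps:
F(Q) = -13/2 (F(Q) = -3/2 + ((8 - 11)*10)/6 = -3/2 + (-3*10)/6 = -3/2 + (⅙)*(-30) = -3/2 - 5 = -13/2)
L(S) = 0 (L(S) = 139*0 = 0)
(155356 + L(-531))*(-42265 + F(-324)) = (155356 + 0)*(-42265 - 13/2) = 155356*(-84543/2) = -6567131154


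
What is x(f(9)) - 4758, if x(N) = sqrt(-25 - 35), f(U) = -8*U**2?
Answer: -4758 + 2*I*sqrt(15) ≈ -4758.0 + 7.746*I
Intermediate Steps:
x(N) = 2*I*sqrt(15) (x(N) = sqrt(-60) = 2*I*sqrt(15))
x(f(9)) - 4758 = 2*I*sqrt(15) - 4758 = -4758 + 2*I*sqrt(15)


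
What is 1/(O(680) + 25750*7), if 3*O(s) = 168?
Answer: 1/180306 ≈ 5.5461e-6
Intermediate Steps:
O(s) = 56 (O(s) = (⅓)*168 = 56)
1/(O(680) + 25750*7) = 1/(56 + 25750*7) = 1/(56 + 180250) = 1/180306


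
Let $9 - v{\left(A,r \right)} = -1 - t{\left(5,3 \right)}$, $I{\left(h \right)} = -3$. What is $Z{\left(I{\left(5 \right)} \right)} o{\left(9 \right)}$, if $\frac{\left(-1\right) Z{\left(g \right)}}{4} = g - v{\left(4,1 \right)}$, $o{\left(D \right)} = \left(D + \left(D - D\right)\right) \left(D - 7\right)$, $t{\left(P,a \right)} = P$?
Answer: $1296$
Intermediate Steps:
$o{\left(D \right)} = D \left(-7 + D\right)$ ($o{\left(D \right)} = \left(D + 0\right) \left(-7 + D\right) = D \left(-7 + D\right)$)
$v{\left(A,r \right)} = 15$ ($v{\left(A,r \right)} = 9 - \left(-1 - 5\right) = 9 - -6 = 9 + 6 = 15$)
$Z{\left(g \right)} = 60 - 4 g$ ($Z{\left(g \right)} = - 4 \left(g - 15\right) = - 4 \left(-15 + g\right) = 60 - 4 g$)
$Z{\left(I{\left(5 \right)} \right)} o{\left(9 \right)} = \left(60 - -12\right) 9 \left(-7 + 9\right) = \left(60 + 12\right) 9 \cdot 2 = 72 \cdot 18 = 1296$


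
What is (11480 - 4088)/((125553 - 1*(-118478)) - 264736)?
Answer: -7392/20705 ≈ -0.35702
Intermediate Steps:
(11480 - 4088)/((125553 - 1*(-118478)) - 264736) = 7392/((125553 + 118478) - 264736) = 7392/(244031 - 264736) = 7392/(-20705) = 7392*(-1/20705) = -7392/20705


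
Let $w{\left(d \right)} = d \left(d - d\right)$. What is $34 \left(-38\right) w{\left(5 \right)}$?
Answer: $0$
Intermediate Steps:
$w{\left(d \right)} = 0$ ($w{\left(d \right)} = d 0 = 0$)
$34 \left(-38\right) w{\left(5 \right)} = 34 \left(-38\right) 0 = \left(-1292\right) 0 = 0$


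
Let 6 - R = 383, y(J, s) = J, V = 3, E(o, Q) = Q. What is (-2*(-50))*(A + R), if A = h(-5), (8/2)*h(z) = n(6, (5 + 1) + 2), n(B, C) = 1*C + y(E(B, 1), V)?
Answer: -37475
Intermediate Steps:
R = -377 (R = 6 - 1*383 = 6 - 383 = -377)
n(B, C) = 1 + C (n(B, C) = 1*C + 1 = C + 1 = 1 + C)
h(z) = 9/4 (h(z) = (1 + ((5 + 1) + 2))/4 = (1 + (6 + 2))/4 = (1 + 8)/4 = (¼)*9 = 9/4)
A = 9/4 ≈ 2.2500
(-2*(-50))*(A + R) = (-2*(-50))*(9/4 - 377) = 100*(-1499/4) = -37475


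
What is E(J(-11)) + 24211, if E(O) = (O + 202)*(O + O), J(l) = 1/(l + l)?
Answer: 5854619/242 ≈ 24193.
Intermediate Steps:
J(l) = 1/(2*l)
E(O) = 2*O*(202 + O) (E(O) = (202 + O)*(2*O) = 2*O*(202 + O))
E(J(-11)) + 24211 = 2*((½)/(-11))*(202 + (½)/(-11)) + 24211 = 2*((½)*(-1/11))*(202 + (½)*(-1/11)) + 24211 = 2*(-1/22)*(202 - 1/22) + 24211 = 2*(-1/22)*(4443/22) + 24211 = -4443/242 + 24211 = 5854619/242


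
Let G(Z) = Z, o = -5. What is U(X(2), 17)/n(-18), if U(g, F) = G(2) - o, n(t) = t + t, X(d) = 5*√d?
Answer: -7/36 ≈ -0.19444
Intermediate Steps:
n(t) = 2*t
U(g, F) = 7 (U(g, F) = 2 - 1*(-5) = 2 + 5 = 7)
U(X(2), 17)/n(-18) = 7/((2*(-18))) = 7/(-36) = 7*(-1/36) = -7/36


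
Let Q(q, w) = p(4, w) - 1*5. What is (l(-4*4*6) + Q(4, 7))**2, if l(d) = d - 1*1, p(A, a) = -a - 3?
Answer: 12544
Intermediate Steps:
p(A, a) = -3 - a
Q(q, w) = -8 - w (Q(q, w) = (-3 - w) - 1*5 = (-3 - w) - 5 = -8 - w)
l(d) = -1 + d (l(d) = d - 1 = -1 + d)
(l(-4*4*6) + Q(4, 7))**2 = ((-1 - 4*4*6) + (-8 - 1*7))**2 = ((-1 - 16*6) + (-8 - 7))**2 = ((-1 - 96) - 15)**2 = (-97 - 15)**2 = (-112)**2 = 12544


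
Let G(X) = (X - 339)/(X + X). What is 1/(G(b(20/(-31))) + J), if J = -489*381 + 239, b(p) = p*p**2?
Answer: -16000/2967012851 ≈ -5.3926e-6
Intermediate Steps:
b(p) = p**3
G(X) = (-339 + X)/(2*X) (G(X) = (-339 + X)/((2*X)) = (-339 + X)*(1/(2*X)) = (-339 + X)/(2*X))
J = -186070 (J = -186309 + 239 = -186070)
1/(G(b(20/(-31))) + J) = 1/((-339 + (20/(-31))**3)/(2*((20/(-31))**3)) - 186070) = 1/((-339 + (20*(-1/31))**3)/(2*((20*(-1/31))**3)) - 186070) = 1/((-339 + (-20/31)**3)/(2*((-20/31)**3)) - 186070) = 1/((-339 - 8000/29791)/(2*(-8000/29791)) - 186070) = 1/((1/2)*(-29791/8000)*(-10107149/29791) - 186070) = 1/(10107149/16000 - 186070) = 1/(-2967012851/16000) = -16000/2967012851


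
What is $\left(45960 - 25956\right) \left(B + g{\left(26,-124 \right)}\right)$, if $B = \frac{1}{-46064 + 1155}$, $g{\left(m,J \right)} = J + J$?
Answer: $- \frac{222793209732}{44909} \approx -4.961 \cdot 10^{6}$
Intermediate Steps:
$g{\left(m,J \right)} = 2 J$
$B = - \frac{1}{44909}$ ($B = \frac{1}{-44909} = - \frac{1}{44909} \approx -2.2267 \cdot 10^{-5}$)
$\left(45960 - 25956\right) \left(B + g{\left(26,-124 \right)}\right) = \left(45960 - 25956\right) \left(- \frac{1}{44909} + 2 \left(-124\right)\right) = 20004 \left(- \frac{1}{44909} - 248\right) = 20004 \left(- \frac{11137433}{44909}\right) = - \frac{222793209732}{44909}$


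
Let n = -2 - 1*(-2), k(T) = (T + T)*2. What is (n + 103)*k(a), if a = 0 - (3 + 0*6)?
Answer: -1236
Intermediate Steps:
a = -3 (a = 0 - (3 + 0) = 0 - 1*3 = 0 - 3 = -3)
k(T) = 4*T (k(T) = (2*T)*2 = 4*T)
n = 0 (n = -2 + 2 = 0)
(n + 103)*k(a) = (0 + 103)*(4*(-3)) = 103*(-12) = -1236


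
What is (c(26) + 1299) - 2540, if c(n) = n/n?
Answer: -1240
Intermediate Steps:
c(n) = 1
(c(26) + 1299) - 2540 = (1 + 1299) - 2540 = 1300 - 2540 = -1240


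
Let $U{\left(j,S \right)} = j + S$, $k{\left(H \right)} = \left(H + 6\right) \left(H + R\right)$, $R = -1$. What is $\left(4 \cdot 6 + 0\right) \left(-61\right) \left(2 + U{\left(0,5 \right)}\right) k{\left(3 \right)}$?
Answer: $-184464$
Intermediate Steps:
$k{\left(H \right)} = \left(-1 + H\right) \left(6 + H\right)$ ($k{\left(H \right)} = \left(H + 6\right) \left(H - 1\right) = \left(6 + H\right) \left(-1 + H\right) = \left(-1 + H\right) \left(6 + H\right)$)
$U{\left(j,S \right)} = S + j$
$\left(4 \cdot 6 + 0\right) \left(-61\right) \left(2 + U{\left(0,5 \right)}\right) k{\left(3 \right)} = \left(4 \cdot 6 + 0\right) \left(-61\right) \left(2 + \left(5 + 0\right)\right) \left(-6 + 3^{2} + 5 \cdot 3\right) = \left(24 + 0\right) \left(-61\right) \left(2 + 5\right) \left(-6 + 9 + 15\right) = 24 \left(-61\right) 7 \cdot 18 = \left(-1464\right) 126 = -184464$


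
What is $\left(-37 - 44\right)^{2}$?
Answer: $6561$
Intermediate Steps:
$\left(-37 - 44\right)^{2} = \left(-81\right)^{2} = 6561$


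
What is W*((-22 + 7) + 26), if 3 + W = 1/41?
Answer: -1342/41 ≈ -32.732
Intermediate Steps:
W = -122/41 (W = -3 + 1/41 = -122/41 ≈ -2.9756)
W*((-22 + 7) + 26) = -122*((-22 + 7) + 26)/41 = -122*(-15 + 26)/41 = -122/41*11 = -1342/41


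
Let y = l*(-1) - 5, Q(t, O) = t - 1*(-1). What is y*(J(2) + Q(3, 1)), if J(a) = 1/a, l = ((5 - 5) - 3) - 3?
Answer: 9/2 ≈ 4.5000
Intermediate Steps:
Q(t, O) = 1 + t (Q(t, O) = t + 1 = 1 + t)
l = -6 (l = (0 - 3) - 3 = -3 - 3 = -6)
y = 1 (y = -6*(-1) - 5 = 6 - 5 = 1)
J(a) = 1/a
y*(J(2) + Q(3, 1)) = 1*(1/2 + (1 + 3)) = 1*(1/2 + 4) = 1*(9/2) = 9/2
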